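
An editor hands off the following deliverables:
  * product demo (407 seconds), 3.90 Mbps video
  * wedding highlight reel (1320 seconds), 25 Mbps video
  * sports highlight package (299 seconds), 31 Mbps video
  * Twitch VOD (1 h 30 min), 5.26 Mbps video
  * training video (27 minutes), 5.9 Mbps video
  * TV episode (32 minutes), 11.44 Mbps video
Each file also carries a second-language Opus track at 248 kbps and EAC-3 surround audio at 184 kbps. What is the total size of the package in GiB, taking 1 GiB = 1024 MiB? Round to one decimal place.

12.6 GiB

Audio total: 248 + 184 = 432 kbps = 0.432 Mbps.
product demo: 4.332 Mbps × 407 s = 1763.1 Mb
wedding highlight reel: 25.432 Mbps × 1320 s = 33570.2 Mb
sports highlight package: 31.432 Mbps × 299 s = 9398.2 Mb
Twitch VOD: 5.692 Mbps × 5400 s = 30736.8 Mb
training video: 6.332 Mbps × 1620 s = 10257.8 Mb
TV episode: 11.872 Mbps × 1920 s = 22794.2 Mb
Total: 108520.4 Mb = 13565.1 MB.
= 12.63 GiB.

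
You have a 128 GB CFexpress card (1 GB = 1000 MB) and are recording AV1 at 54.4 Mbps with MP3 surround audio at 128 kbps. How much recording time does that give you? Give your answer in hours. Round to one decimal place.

5.2 hours

Audio: 128 kbps = 0.128 Mbps.
Total bitrate: 54.4 + 0.128 = 54.528 Mbps.
Capacity: 128 GB = 1,024,000 Mb.
Recording time: 1,024,000 / 54.528 = 18,779 s ≈ 5.22 hours.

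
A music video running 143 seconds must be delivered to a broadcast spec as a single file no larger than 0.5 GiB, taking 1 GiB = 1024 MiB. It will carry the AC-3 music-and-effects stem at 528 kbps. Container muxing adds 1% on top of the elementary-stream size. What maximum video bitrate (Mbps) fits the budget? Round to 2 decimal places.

Budget: 0.5 GiB = 4295.0 Mb.
Stream payload after overhead: 4295.0 / 1.01 = 4252.4 Mb.
Total bitrate budget: 4252.4 Mb / 143 s = 29.737 Mbps.
Audio: 528 kbps = 0.528 Mbps.
Video: 29.737 − 0.528 = 29.209 Mbps.

29.21 Mbps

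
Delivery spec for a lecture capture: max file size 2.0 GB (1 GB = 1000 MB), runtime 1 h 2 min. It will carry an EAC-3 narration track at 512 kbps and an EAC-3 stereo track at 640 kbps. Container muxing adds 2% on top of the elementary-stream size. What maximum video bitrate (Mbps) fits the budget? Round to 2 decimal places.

Budget: 2.0 GB = 16000.0 Mb.
Stream payload after overhead: 16000.0 / 1.02 = 15686.3 Mb.
1 h 2 min = 62 min = 3720 s
Total bitrate budget: 15686.3 Mb / 3720 s = 4.217 Mbps.
Audio total: 512 + 640 = 1152 kbps = 1.152 Mbps.
Video: 4.217 − 1.152 = 3.065 Mbps.

3.06 Mbps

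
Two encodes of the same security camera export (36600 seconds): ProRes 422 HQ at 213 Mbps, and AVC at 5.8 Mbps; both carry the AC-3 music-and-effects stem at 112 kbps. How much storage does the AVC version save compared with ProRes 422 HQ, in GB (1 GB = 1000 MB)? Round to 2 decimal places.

947.94 GB

Audio: 112 kbps = 0.112 Mbps.
ProRes 422 HQ: 213.112 Mbps × 36600 s = 7799899.2 Mb = 974.987 GB.
AVC: 5.912 Mbps × 36600 s = 216379.2 Mb = 27.047 GB.
Saving: 974.987 − 27.047 = 947.940 GB.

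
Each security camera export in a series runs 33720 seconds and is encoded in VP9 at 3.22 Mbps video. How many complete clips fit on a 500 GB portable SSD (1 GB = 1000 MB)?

Per item: 3.220 Mbps × 33720 s = 108,578 Mb = 13,572 MB.
Capacity: 500 GB = 4,000,000 Mb; 36.84 items → 36 complete.

36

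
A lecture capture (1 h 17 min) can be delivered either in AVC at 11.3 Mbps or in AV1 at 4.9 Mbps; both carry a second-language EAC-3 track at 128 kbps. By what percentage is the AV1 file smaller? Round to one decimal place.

1 h 17 min = 77 min = 4620 s
Audio: 128 kbps = 0.128 Mbps.
AVC: 11.428 Mbps × 4620 s = 52797.4 Mb = 6.600 GB.
AV1: 5.028 Mbps × 4620 s = 23229.4 Mb = 2.904 GB.
Reduction: (1 − 2.904/6.600) × 100 = 56.00%.

56.0%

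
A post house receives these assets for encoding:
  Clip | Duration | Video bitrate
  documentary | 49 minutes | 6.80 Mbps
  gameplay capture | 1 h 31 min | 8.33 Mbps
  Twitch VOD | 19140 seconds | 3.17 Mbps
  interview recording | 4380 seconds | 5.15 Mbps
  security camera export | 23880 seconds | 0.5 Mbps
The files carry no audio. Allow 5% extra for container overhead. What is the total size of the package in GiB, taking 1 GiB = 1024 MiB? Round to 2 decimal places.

documentary: 6.800 Mbps × 2940 s × 1.05 = 20991.6 Mb
gameplay capture: 8.330 Mbps × 5460 s × 1.05 = 47755.9 Mb
Twitch VOD: 3.170 Mbps × 19140 s × 1.05 = 63707.5 Mb
interview recording: 5.150 Mbps × 4380 s × 1.05 = 23684.8 Mb
security camera export: 0.500 Mbps × 23880 s × 1.05 = 12537.0 Mb
Total: 168676.8 Mb = 21084.6 MB.
= 19.64 GiB.

19.64 GiB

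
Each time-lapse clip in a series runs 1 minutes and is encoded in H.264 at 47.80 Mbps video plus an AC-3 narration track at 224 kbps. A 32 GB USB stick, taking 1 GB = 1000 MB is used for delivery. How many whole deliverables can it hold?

88

Audio: 224 kbps = 0.224 Mbps.
Total bitrate: 48.024 Mbps.
Per item: 48.024 Mbps × 60 s = 2,881 Mb = 360.2 MB.
Capacity: 32 GB = 256,000 Mb; 88.84 items → 88 complete.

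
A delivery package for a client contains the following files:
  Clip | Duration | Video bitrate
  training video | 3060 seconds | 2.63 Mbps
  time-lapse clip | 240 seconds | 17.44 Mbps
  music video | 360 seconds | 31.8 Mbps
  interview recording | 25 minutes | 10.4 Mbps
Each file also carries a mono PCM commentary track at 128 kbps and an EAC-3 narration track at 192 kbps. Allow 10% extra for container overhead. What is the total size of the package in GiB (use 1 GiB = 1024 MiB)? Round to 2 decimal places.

5.24 GiB

Audio total: 128 + 192 = 320 kbps = 0.320 Mbps.
training video: 2.950 Mbps × 3060 s × 1.10 = 9929.7 Mb
time-lapse clip: 17.760 Mbps × 240 s × 1.10 = 4688.6 Mb
music video: 32.120 Mbps × 360 s × 1.10 = 12719.5 Mb
interview recording: 10.720 Mbps × 1500 s × 1.10 = 17688.0 Mb
Total: 45025.9 Mb = 5628.2 MB.
= 5.242 GiB.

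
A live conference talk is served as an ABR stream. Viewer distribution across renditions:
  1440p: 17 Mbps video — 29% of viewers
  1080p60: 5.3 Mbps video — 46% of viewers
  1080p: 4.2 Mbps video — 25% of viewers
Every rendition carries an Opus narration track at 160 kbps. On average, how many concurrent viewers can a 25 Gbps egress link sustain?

2914

Audio: 160 kbps = 0.160 Mbps.
Average per-viewer bitrate: 0.29×17.160 + 0.46×5.460 + 0.25×4.360 = 8.578 Mbps.
25 Gbps = 25,000 Mbps; 25,000 / 8.578 = 2914.43 → 2914.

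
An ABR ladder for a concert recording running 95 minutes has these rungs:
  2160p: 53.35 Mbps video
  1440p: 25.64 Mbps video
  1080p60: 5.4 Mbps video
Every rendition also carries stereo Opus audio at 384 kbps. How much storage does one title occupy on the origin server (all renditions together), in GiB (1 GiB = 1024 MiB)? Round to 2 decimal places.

95 min = 5700 s
Audio: 384 kbps = 0.384 Mbps.
Sum of rendition bitrates: (53.35+0.384) + (25.64+0.384) + (5.4+0.384) = 85.542 Mbps.
× 5700 s = 487,589 Mb = 60,949 MB = 56.76 GiB.

56.76 GiB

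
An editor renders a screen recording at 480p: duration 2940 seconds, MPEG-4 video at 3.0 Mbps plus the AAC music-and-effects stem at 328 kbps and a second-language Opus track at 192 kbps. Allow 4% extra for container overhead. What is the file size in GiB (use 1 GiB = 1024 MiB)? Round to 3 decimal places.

Audio total: 328 + 192 = 520 kbps = 0.520 Mbps.
Total bitrate: 3.0 + 0.520 = 3.520 Mbps.
Stream data: 3.520 Mbps × 2940 s = 10348.8 Mb.
With 4% container overhead: ×1.04.
10,763 Mb = 1,345,344,000 bytes ÷ 1,073,741,824 = 1.253 GiB.

1.253 GiB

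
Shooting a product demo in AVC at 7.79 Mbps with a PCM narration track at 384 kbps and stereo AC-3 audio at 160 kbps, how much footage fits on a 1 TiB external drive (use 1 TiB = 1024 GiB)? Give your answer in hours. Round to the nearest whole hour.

293 hours

Audio total: 384 + 160 = 544 kbps = 0.544 Mbps.
Total bitrate: 7.79 + 0.544 = 8.334 Mbps.
Capacity: 1 TiB = 8,796,093 Mb.
Recording time: 8,796,093 / 8.334 = 1,055,447 s ≈ 293 hours.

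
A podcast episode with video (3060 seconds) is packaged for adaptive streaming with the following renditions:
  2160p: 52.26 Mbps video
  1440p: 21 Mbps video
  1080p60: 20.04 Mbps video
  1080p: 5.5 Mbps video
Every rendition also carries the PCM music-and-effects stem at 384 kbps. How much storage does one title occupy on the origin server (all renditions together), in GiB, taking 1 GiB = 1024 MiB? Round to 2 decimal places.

Audio: 384 kbps = 0.384 Mbps.
Sum of rendition bitrates: (52.26+0.384) + (21+0.384) + (20.04+0.384) + (5.5+0.384) = 100.336 Mbps.
× 3060 s = 307,028 Mb = 38,379 MB = 35.74 GiB.

35.74 GiB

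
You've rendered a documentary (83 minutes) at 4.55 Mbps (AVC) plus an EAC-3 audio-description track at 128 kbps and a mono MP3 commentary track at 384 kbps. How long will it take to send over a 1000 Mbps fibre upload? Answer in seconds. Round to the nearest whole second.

83 min = 4980 s
Audio total: 128 + 384 = 512 kbps = 0.512 Mbps.
Total bitrate: 5.062 Mbps.
File: 5.062 Mbps × 4980 s = 25208.8 Mb.
At 1000 Mbps: 25208.8 / 1000 = 25.2 s ≈ 25.2 seconds.

25 seconds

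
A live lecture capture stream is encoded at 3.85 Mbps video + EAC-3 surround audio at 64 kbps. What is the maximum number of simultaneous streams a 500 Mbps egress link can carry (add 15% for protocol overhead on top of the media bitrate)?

Audio: 64 kbps = 0.064 Mbps.
Per-viewer media rate: 3.914 Mbps.
On the wire with 15% overhead: 4.501 Mbps.
500 Mbps = 500.0 Mbps; 500.0 / 4.501 = 111.08 → 111 viewers.

111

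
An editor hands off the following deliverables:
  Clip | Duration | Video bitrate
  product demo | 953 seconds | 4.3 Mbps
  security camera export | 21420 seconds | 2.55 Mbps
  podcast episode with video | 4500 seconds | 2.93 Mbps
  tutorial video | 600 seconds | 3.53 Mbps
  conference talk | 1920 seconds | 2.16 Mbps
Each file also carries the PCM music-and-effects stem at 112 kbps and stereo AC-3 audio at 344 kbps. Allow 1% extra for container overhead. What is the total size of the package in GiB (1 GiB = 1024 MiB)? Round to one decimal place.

Audio total: 112 + 344 = 456 kbps = 0.456 Mbps.
product demo: 4.756 Mbps × 953 s × 1.01 = 4577.8 Mb
security camera export: 3.006 Mbps × 21420 s × 1.01 = 65032.4 Mb
podcast episode with video: 3.386 Mbps × 4500 s × 1.01 = 15389.4 Mb
tutorial video: 3.986 Mbps × 600 s × 1.01 = 2415.5 Mb
conference talk: 2.616 Mbps × 1920 s × 1.01 = 5072.9 Mb
Total: 92488.0 Mb = 11561.0 MB.
= 10.77 GiB.

10.8 GiB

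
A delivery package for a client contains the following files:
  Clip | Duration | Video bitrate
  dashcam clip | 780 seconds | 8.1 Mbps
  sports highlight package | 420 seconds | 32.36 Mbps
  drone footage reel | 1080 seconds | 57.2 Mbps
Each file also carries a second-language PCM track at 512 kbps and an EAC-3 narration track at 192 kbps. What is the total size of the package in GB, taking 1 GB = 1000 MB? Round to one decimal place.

Audio total: 512 + 192 = 704 kbps = 0.704 Mbps.
dashcam clip: 8.804 Mbps × 780 s = 6867.1 Mb
sports highlight package: 33.064 Mbps × 420 s = 13886.9 Mb
drone footage reel: 57.904 Mbps × 1080 s = 62536.3 Mb
Total: 83290.3 Mb = 10411.3 MB.
= 10.41 GB.

10.4 GB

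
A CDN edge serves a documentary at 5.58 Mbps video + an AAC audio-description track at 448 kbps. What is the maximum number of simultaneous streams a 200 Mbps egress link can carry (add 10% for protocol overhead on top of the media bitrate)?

Audio: 448 kbps = 0.448 Mbps.
Per-viewer media rate: 6.028 Mbps.
On the wire with 10% overhead: 6.631 Mbps.
200 Mbps = 200.0 Mbps; 200.0 / 6.631 = 30.16 → 30 viewers.

30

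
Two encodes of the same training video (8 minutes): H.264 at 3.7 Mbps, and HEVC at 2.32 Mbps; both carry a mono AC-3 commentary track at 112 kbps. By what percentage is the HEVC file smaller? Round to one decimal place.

36.2%

8 min = 480 s
Audio: 112 kbps = 0.112 Mbps.
H.264: 3.812 Mbps × 480 s = 1829.8 Mb = 228.720 MB.
HEVC: 2.432 Mbps × 480 s = 1167.4 Mb = 145.920 MB.
Reduction: (1 − 145.920/228.720) × 100 = 36.20%.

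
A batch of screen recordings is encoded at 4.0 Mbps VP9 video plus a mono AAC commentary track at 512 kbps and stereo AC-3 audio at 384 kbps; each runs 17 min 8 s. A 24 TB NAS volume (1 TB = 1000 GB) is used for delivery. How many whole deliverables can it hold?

17 min 8 s = 1028 s
Audio total: 512 + 384 = 896 kbps = 0.896 Mbps.
Total bitrate: 4.896 Mbps.
Per item: 4.896 Mbps × 1028 s = 5,033 Mb = 629.1 MB.
Capacity: 24 TB = 192,000,000 Mb; 38147.55 items → 38147 complete.

38147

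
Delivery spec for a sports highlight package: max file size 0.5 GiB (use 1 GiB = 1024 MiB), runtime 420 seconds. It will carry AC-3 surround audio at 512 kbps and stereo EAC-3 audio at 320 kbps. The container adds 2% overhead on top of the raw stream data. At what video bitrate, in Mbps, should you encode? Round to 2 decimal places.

Budget: 0.5 GiB = 4295.0 Mb.
Stream payload after overhead: 4295.0 / 1.02 = 4210.8 Mb.
Total bitrate budget: 4210.8 Mb / 420 s = 10.026 Mbps.
Audio total: 512 + 320 = 832 kbps = 0.832 Mbps.
Video: 10.026 − 0.832 = 9.194 Mbps.

9.19 Mbps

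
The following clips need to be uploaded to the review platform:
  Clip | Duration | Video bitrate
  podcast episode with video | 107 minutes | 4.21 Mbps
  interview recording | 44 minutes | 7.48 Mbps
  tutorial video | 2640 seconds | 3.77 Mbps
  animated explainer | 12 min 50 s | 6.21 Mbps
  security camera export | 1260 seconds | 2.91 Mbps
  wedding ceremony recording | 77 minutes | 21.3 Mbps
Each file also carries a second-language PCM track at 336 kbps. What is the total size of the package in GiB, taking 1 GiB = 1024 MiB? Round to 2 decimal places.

19.76 GiB

Audio: 336 kbps = 0.336 Mbps.
podcast episode with video: 4.546 Mbps × 6420 s = 29185.3 Mb
interview recording: 7.816 Mbps × 2640 s = 20634.2 Mb
tutorial video: 4.106 Mbps × 2640 s = 10839.8 Mb
animated explainer: 6.546 Mbps × 770 s = 5040.4 Mb
security camera export: 3.246 Mbps × 1260 s = 4090.0 Mb
wedding ceremony recording: 21.636 Mbps × 4620 s = 99958.3 Mb
Total: 169748.1 Mb = 21218.5 MB.
= 19.76 GiB.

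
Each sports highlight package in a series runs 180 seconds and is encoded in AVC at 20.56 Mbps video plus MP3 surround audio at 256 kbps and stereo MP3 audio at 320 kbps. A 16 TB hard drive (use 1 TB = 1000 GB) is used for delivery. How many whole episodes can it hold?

33644

Audio total: 256 + 320 = 576 kbps = 0.576 Mbps.
Total bitrate: 21.136 Mbps.
Per item: 21.136 Mbps × 180 s = 3,804 Mb = 475.6 MB.
Capacity: 16 TB = 128,000,000 Mb; 33644.55 items → 33644 complete.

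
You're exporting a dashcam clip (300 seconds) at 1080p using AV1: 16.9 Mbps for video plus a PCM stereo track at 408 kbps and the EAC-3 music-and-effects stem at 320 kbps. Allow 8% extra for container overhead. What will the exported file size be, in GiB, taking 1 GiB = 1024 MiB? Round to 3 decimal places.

Audio total: 408 + 320 = 728 kbps = 0.728 Mbps.
Total bitrate: 16.9 + 0.728 = 17.628 Mbps.
Stream data: 17.628 Mbps × 300 s = 5288.4 Mb.
With 8% container overhead: ×1.08.
5,711 Mb = 713,934,000 bytes ÷ 1,073,741,824 = 0.6649 GiB.

0.665 GiB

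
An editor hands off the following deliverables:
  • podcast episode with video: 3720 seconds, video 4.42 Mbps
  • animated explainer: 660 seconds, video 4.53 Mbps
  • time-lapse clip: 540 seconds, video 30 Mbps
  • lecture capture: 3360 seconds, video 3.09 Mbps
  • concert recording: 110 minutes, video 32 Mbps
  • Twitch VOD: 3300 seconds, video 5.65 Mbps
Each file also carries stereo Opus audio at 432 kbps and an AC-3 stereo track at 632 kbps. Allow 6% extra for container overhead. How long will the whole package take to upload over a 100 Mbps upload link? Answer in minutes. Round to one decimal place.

52.2 minutes

Audio total: 432 + 632 = 1064 kbps = 1.064 Mbps.
podcast episode with video: 5.484 Mbps × 3720 s × 1.06 = 21624.5 Mb
animated explainer: 5.594 Mbps × 660 s × 1.06 = 3913.6 Mb
time-lapse clip: 31.064 Mbps × 540 s × 1.06 = 17781.0 Mb
lecture capture: 4.154 Mbps × 3360 s × 1.06 = 14794.9 Mb
concert recording: 33.064 Mbps × 6600 s × 1.06 = 231315.7 Mb
Twitch VOD: 6.714 Mbps × 3300 s × 1.06 = 23485.6 Mb
Total: 312915.3 Mb = 39114.4 MB.
At 100 Mbps: 312915.3 / 100 = 3129 s ≈ 52.2 minutes.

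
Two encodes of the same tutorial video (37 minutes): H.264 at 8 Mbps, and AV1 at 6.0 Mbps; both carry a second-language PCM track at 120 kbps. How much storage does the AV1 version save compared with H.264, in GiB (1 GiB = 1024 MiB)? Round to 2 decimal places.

37 min = 2220 s
Audio: 120 kbps = 0.120 Mbps.
H.264: 8.120 Mbps × 2220 s = 18026.4 Mb = 2.099 GiB.
AV1: 6.120 Mbps × 2220 s = 13586.4 Mb = 1.582 GiB.
Saving: 2.099 − 1.582 = 0.517 GiB.

0.52 GiB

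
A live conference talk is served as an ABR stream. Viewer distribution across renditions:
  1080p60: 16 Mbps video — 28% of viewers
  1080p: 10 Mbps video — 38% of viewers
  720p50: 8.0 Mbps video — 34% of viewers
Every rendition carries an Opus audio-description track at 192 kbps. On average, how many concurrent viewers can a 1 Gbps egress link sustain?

89

Audio: 192 kbps = 0.192 Mbps.
Average per-viewer bitrate: 0.28×16.192 + 0.38×10.192 + 0.34×8.192 = 11.192 Mbps.
1 Gbps = 1,000 Mbps; 1,000 / 11.192 = 89.35 → 89.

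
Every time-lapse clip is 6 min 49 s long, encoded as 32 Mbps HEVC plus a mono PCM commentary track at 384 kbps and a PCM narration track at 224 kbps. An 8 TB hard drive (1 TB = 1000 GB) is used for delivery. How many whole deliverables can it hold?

4798

6 min 49 s = 409 s
Audio total: 384 + 224 = 608 kbps = 0.608 Mbps.
Total bitrate: 32.608 Mbps.
Per item: 32.608 Mbps × 409 s = 13,337 Mb = 1,667 MB.
Capacity: 8 TB = 64,000,000 Mb; 4798.80 items → 4798 complete.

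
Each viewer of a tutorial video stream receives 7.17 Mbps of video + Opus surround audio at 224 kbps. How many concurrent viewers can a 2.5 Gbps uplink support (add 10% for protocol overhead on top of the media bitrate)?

307

Audio: 224 kbps = 0.224 Mbps.
Per-viewer media rate: 7.394 Mbps.
On the wire with 10% overhead: 8.133 Mbps.
2.5 Gbps = 2,500 Mbps; 2,500 / 8.133 = 307.37 → 307 viewers.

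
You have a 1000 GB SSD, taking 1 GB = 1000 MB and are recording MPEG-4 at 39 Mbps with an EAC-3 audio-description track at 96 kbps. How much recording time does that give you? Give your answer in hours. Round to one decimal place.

Audio: 96 kbps = 0.096 Mbps.
Total bitrate: 39 + 0.096 = 39.096 Mbps.
Capacity: 1000 GB = 8,000,000 Mb.
Recording time: 8,000,000 / 39.096 = 204,625 s ≈ 56.8 hours.

56.8 hours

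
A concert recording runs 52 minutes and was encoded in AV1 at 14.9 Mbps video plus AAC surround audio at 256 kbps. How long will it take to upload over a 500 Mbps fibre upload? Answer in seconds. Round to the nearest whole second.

95 seconds

52 min = 3120 s
Audio: 256 kbps = 0.256 Mbps.
Total bitrate: 15.156 Mbps.
File: 15.156 Mbps × 3120 s = 47286.7 Mb.
At 500 Mbps: 47286.7 / 500 = 94.6 s ≈ 94.6 seconds.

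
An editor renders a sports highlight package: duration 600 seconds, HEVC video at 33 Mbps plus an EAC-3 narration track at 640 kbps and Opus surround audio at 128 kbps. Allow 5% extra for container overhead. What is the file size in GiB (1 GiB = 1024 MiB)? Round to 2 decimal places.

2.48 GiB

Audio total: 640 + 128 = 768 kbps = 0.768 Mbps.
Total bitrate: 33 + 0.768 = 33.768 Mbps.
Stream data: 33.768 Mbps × 600 s = 20260.8 Mb.
With 5% container overhead: ×1.05.
21,274 Mb = 2,659,230,000 bytes ÷ 1,073,741,824 = 2.477 GiB.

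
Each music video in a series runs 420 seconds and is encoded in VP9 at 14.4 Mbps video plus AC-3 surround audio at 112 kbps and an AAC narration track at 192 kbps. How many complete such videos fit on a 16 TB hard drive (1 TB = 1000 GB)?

Audio total: 112 + 192 = 304 kbps = 0.304 Mbps.
Total bitrate: 14.704 Mbps.
Per item: 14.704 Mbps × 420 s = 6,176 Mb = 772.0 MB.
Capacity: 16 TB = 128,000,000 Mb; 20726.46 items → 20726 complete.

20726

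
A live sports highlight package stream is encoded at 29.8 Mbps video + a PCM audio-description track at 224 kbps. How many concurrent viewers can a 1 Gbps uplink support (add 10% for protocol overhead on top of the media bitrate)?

30

Audio: 224 kbps = 0.224 Mbps.
Per-viewer media rate: 30.024 Mbps.
On the wire with 10% overhead: 33.026 Mbps.
1 Gbps = 1,000 Mbps; 1,000 / 33.026 = 30.28 → 30 viewers.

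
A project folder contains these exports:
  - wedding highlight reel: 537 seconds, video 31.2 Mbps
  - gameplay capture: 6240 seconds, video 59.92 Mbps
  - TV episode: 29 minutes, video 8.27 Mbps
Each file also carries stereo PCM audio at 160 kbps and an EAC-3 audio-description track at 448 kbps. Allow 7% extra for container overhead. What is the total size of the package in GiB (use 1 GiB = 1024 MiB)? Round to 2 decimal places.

51.10 GiB

Audio total: 160 + 448 = 608 kbps = 0.608 Mbps.
wedding highlight reel: 31.808 Mbps × 537 s × 1.07 = 18276.6 Mb
gameplay capture: 60.528 Mbps × 6240 s × 1.07 = 404133.4 Mb
TV episode: 8.878 Mbps × 1740 s × 1.07 = 16529.1 Mb
Total: 438939.0 Mb = 54867.4 MB.
= 51.10 GiB.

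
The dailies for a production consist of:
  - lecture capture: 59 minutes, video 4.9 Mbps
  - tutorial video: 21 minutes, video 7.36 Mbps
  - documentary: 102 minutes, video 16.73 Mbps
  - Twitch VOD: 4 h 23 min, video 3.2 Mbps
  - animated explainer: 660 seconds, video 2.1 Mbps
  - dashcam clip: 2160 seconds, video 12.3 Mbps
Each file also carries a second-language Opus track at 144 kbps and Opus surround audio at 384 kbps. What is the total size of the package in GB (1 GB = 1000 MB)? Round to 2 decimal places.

27.88 GB

Audio total: 144 + 384 = 528 kbps = 0.528 Mbps.
lecture capture: 5.428 Mbps × 3540 s = 19215.1 Mb
tutorial video: 7.888 Mbps × 1260 s = 9938.9 Mb
documentary: 17.258 Mbps × 6120 s = 105619.0 Mb
Twitch VOD: 3.728 Mbps × 15780 s = 58827.8 Mb
animated explainer: 2.628 Mbps × 660 s = 1734.5 Mb
dashcam clip: 12.828 Mbps × 2160 s = 27708.5 Mb
Total: 223043.8 Mb = 27880.5 MB.
= 27.88 GB.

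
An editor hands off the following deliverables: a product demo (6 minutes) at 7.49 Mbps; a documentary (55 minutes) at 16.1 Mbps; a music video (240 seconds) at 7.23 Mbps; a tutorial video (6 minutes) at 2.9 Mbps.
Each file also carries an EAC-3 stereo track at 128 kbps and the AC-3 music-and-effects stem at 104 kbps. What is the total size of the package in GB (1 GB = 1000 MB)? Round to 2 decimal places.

Audio total: 128 + 104 = 232 kbps = 0.232 Mbps.
product demo: 7.722 Mbps × 360 s = 2779.9 Mb
documentary: 16.332 Mbps × 3300 s = 53895.6 Mb
music video: 7.462 Mbps × 240 s = 1790.9 Mb
tutorial video: 3.132 Mbps × 360 s = 1127.5 Mb
Total: 59593.9 Mb = 7449.2 MB.
= 7.449 GB.

7.45 GB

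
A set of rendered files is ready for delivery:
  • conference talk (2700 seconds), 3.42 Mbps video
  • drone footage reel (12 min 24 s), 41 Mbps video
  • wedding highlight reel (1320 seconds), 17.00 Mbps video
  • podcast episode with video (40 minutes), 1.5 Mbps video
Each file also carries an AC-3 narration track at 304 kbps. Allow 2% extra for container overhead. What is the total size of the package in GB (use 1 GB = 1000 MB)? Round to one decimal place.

8.7 GB

Audio: 304 kbps = 0.304 Mbps.
conference talk: 3.724 Mbps × 2700 s × 1.02 = 10255.9 Mb
drone footage reel: 41.304 Mbps × 744 s × 1.02 = 31344.8 Mb
wedding highlight reel: 17.304 Mbps × 1320 s × 1.02 = 23298.1 Mb
podcast episode with video: 1.804 Mbps × 2400 s × 1.02 = 4416.2 Mb
Total: 69315.0 Mb = 8664.4 MB.
= 8.664 GB.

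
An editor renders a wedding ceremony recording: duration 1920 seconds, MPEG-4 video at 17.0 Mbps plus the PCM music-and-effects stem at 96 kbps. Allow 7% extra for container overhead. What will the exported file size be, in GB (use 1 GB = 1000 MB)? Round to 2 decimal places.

4.39 GB

Audio: 96 kbps = 0.096 Mbps.
Total bitrate: 17.0 + 0.096 = 17.096 Mbps.
Stream data: 17.096 Mbps × 1920 s = 32824.3 Mb.
With 7% container overhead: ×1.07.
35,122 Mb ÷ 8 = 4,390 MB → 4.390 GB.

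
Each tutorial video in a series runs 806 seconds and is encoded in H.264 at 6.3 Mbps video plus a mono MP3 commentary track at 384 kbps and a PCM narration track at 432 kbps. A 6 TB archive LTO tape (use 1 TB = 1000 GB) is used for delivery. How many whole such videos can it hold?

8368

Audio total: 384 + 432 = 816 kbps = 0.816 Mbps.
Total bitrate: 7.116 Mbps.
Per item: 7.116 Mbps × 806 s = 5,735 Mb = 716.9 MB.
Capacity: 6 TB = 48,000,000 Mb; 8368.94 items → 8368 complete.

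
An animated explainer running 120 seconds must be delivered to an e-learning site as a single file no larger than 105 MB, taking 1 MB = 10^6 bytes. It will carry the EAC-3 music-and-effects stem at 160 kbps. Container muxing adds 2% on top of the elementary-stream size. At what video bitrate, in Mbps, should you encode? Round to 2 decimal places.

Budget: 105 MB = 840.0 Mb.
Stream payload after overhead: 840.0 / 1.02 = 823.5 Mb.
Total bitrate budget: 823.5 Mb / 120 s = 6.863 Mbps.
Audio: 160 kbps = 0.160 Mbps.
Video: 6.863 − 0.160 = 6.703 Mbps.

6.70 Mbps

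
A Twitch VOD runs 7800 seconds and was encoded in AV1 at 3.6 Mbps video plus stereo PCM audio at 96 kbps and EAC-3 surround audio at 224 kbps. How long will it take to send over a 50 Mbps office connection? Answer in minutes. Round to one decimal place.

Audio total: 96 + 224 = 320 kbps = 0.320 Mbps.
Total bitrate: 3.920 Mbps.
File: 3.920 Mbps × 7800 s = 30576.0 Mb.
At 50 Mbps: 30576.0 / 50 = 611.5 s ≈ 10.2 minutes.

10.2 minutes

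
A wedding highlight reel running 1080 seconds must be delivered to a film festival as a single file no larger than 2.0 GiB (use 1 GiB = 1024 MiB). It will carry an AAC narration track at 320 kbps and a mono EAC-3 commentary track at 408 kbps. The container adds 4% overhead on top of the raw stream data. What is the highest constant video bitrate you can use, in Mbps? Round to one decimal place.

14.6 Mbps

Budget: 2.0 GiB = 17179.9 Mb.
Stream payload after overhead: 17179.9 / 1.04 = 16519.1 Mb.
Total bitrate budget: 16519.1 Mb / 1080 s = 15.295 Mbps.
Audio total: 320 + 408 = 728 kbps = 0.728 Mbps.
Video: 15.295 − 0.728 = 14.567 Mbps.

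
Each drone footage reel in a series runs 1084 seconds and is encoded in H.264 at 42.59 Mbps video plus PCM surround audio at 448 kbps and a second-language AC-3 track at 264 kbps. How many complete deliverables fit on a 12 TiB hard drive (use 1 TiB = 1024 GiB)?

Audio total: 448 + 264 = 712 kbps = 0.712 Mbps.
Total bitrate: 43.302 Mbps.
Per item: 43.302 Mbps × 1084 s = 46,939 Mb = 5,867 MB.
Capacity: 12 TiB = 105,553,116 Mb; 2248.71 items → 2248 complete.

2248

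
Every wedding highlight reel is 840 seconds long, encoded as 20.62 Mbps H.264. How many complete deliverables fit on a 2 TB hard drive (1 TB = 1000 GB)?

Per item: 20.620 Mbps × 840 s = 17,321 Mb = 2,165 MB.
Capacity: 2 TB = 16,000,000 Mb; 923.74 items → 923 complete.

923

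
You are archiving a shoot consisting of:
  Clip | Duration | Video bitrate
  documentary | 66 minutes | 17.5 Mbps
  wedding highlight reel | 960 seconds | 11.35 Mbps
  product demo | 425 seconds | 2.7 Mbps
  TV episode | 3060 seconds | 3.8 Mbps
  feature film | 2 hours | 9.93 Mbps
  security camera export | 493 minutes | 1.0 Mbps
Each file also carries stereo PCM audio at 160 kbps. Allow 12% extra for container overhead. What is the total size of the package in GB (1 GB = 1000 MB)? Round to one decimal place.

Audio: 160 kbps = 0.160 Mbps.
documentary: 17.660 Mbps × 3960 s × 1.12 = 78325.6 Mb
wedding highlight reel: 11.510 Mbps × 960 s × 1.12 = 12375.6 Mb
product demo: 2.860 Mbps × 425 s × 1.12 = 1361.4 Mb
TV episode: 3.960 Mbps × 3060 s × 1.12 = 13571.7 Mb
feature film: 10.090 Mbps × 7200 s × 1.12 = 81365.8 Mb
security camera export: 1.160 Mbps × 29580 s × 1.12 = 38430.3 Mb
Total: 225430.4 Mb = 28178.8 MB.
= 28.18 GB.

28.2 GB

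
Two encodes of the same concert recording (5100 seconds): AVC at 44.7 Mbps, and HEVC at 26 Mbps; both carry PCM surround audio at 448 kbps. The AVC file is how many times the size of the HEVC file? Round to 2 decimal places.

Audio: 448 kbps = 0.448 Mbps.
AVC: 45.148 Mbps × 5100 s = 230254.8 Mb = 26.805 GiB.
HEVC: 26.448 Mbps × 5100 s = 134884.8 Mb = 15.703 GiB.
Ratio: 26.805 / 15.703 = 1.707.

1.71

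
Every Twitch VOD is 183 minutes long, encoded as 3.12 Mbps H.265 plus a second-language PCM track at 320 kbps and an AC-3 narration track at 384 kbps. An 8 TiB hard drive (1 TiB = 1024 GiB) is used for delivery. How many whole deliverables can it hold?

183 min = 10980 s
Audio total: 320 + 384 = 704 kbps = 0.704 Mbps.
Total bitrate: 3.824 Mbps.
Per item: 3.824 Mbps × 10980 s = 41,988 Mb = 5,248 MB.
Capacity: 8 TiB = 70,368,744 Mb; 1675.94 items → 1675 complete.

1675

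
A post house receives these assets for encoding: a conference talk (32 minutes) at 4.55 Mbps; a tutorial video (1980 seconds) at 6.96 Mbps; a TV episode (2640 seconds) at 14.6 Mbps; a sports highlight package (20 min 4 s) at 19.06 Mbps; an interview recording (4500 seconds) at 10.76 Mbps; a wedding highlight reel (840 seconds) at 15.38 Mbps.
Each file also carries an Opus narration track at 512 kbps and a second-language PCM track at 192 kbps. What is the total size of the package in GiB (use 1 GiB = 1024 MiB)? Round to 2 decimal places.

Audio total: 512 + 192 = 704 kbps = 0.704 Mbps.
conference talk: 5.254 Mbps × 1920 s = 10087.7 Mb
tutorial video: 7.664 Mbps × 1980 s = 15174.7 Mb
TV episode: 15.304 Mbps × 2640 s = 40402.6 Mb
sports highlight package: 19.764 Mbps × 1204 s = 23795.9 Mb
interview recording: 11.464 Mbps × 4500 s = 51588.0 Mb
wedding highlight reel: 16.084 Mbps × 840 s = 13510.6 Mb
Total: 154559.4 Mb = 19319.9 MB.
= 17.99 GiB.

17.99 GiB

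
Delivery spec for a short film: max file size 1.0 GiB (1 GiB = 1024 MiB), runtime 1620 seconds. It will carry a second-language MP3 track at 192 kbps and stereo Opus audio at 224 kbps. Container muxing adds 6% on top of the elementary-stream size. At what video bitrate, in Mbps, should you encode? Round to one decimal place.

4.6 Mbps

Budget: 1.0 GiB = 8589.9 Mb.
Stream payload after overhead: 8589.9 / 1.06 = 8103.7 Mb.
Total bitrate budget: 8103.7 Mb / 1620 s = 5.002 Mbps.
Audio total: 192 + 224 = 416 kbps = 0.416 Mbps.
Video: 5.002 − 0.416 = 4.586 Mbps.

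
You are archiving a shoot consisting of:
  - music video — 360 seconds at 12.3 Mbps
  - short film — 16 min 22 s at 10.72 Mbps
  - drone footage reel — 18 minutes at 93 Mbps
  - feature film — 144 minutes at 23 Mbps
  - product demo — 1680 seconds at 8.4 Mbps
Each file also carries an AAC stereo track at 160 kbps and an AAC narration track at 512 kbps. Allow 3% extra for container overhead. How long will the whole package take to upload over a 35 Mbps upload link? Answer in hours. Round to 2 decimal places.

Audio total: 160 + 512 = 672 kbps = 0.672 Mbps.
music video: 12.972 Mbps × 360 s × 1.03 = 4810.0 Mb
short film: 11.392 Mbps × 982 s × 1.03 = 11522.6 Mb
drone footage reel: 93.672 Mbps × 1080 s × 1.03 = 104200.7 Mb
feature film: 23.672 Mbps × 8640 s × 1.03 = 210661.9 Mb
product demo: 9.072 Mbps × 1680 s × 1.03 = 15698.2 Mb
Total: 346893.4 Mb = 43361.7 MB.
At 35 Mbps: 346893.4 / 35 = 9911 s ≈ 2.75 hours.

2.75 hours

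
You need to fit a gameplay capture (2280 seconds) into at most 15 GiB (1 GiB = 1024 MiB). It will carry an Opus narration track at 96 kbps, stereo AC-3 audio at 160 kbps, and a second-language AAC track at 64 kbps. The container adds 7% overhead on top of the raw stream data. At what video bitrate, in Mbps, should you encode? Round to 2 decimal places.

52.50 Mbps

Budget: 15 GiB = 128849.0 Mb.
Stream payload after overhead: 128849.0 / 1.07 = 120419.6 Mb.
Total bitrate budget: 120419.6 Mb / 2280 s = 52.816 Mbps.
Audio total: 96 + 160 + 64 = 320 kbps = 0.320 Mbps.
Video: 52.816 − 0.320 = 52.496 Mbps.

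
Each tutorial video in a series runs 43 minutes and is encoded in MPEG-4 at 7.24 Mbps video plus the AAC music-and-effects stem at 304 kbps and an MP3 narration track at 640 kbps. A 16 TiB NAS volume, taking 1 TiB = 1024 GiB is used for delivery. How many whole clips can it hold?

43 min = 2580 s
Audio total: 304 + 640 = 944 kbps = 0.944 Mbps.
Total bitrate: 8.184 Mbps.
Per item: 8.184 Mbps × 2580 s = 21,115 Mb = 2,639 MB.
Capacity: 16 TiB = 140,737,488 Mb; 6665.37 items → 6665 complete.

6665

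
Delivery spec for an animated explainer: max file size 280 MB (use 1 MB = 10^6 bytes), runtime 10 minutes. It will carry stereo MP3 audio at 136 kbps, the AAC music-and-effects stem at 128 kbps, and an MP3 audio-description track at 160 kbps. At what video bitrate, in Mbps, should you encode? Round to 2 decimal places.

3.31 Mbps

Budget: 280 MB = 2240.0 Mb.
10 min = 600 s
Total bitrate budget: 2240.0 Mb / 600 s = 3.733 Mbps.
Audio total: 136 + 128 + 160 = 424 kbps = 0.424 Mbps.
Video: 3.733 − 0.424 = 3.309 Mbps.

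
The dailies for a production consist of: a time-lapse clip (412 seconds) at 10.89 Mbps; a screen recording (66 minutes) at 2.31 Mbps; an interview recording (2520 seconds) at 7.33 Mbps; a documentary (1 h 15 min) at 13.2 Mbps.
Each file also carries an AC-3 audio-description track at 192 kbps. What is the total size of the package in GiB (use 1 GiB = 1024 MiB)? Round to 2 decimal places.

Audio: 192 kbps = 0.192 Mbps.
time-lapse clip: 11.082 Mbps × 412 s = 4565.8 Mb
screen recording: 2.502 Mbps × 3960 s = 9907.9 Mb
interview recording: 7.522 Mbps × 2520 s = 18955.4 Mb
documentary: 13.392 Mbps × 4500 s = 60264.0 Mb
Total: 93693.1 Mb = 11711.6 MB.
= 10.91 GiB.

10.91 GiB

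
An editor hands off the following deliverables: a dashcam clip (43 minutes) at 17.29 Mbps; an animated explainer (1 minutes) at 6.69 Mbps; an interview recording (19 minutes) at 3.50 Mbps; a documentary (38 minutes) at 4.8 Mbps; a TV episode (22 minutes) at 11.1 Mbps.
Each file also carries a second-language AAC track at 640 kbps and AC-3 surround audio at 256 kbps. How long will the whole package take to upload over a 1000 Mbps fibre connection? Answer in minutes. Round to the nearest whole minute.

Audio total: 640 + 256 = 896 kbps = 0.896 Mbps.
dashcam clip: 18.186 Mbps × 2580 s = 46919.9 Mb
animated explainer: 7.586 Mbps × 60 s = 455.2 Mb
interview recording: 4.396 Mbps × 1140 s = 5011.4 Mb
documentary: 5.696 Mbps × 2280 s = 12986.9 Mb
TV episode: 11.996 Mbps × 1320 s = 15834.7 Mb
Total: 81208.1 Mb = 10151.0 MB.
At 1000 Mbps: 81208.1 / 1000 = 81 s ≈ 1.35 minutes.

1 minutes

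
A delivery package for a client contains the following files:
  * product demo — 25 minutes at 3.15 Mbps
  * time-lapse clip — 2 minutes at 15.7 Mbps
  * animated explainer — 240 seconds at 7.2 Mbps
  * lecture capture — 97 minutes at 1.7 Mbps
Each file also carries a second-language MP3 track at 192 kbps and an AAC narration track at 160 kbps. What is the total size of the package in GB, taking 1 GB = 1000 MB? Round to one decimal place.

Audio total: 192 + 160 = 352 kbps = 0.352 Mbps.
product demo: 3.502 Mbps × 1500 s = 5253.0 Mb
time-lapse clip: 16.052 Mbps × 120 s = 1926.2 Mb
animated explainer: 7.552 Mbps × 240 s = 1812.5 Mb
lecture capture: 2.052 Mbps × 5820 s = 11942.6 Mb
Total: 20934.4 Mb = 2616.8 MB.
= 2.617 GB.

2.6 GB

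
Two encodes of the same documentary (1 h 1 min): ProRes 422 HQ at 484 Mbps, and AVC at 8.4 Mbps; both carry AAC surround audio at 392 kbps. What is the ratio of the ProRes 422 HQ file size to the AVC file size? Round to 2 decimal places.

1 h 1 min = 61 min = 3660 s
Audio: 392 kbps = 0.392 Mbps.
ProRes 422 HQ: 484.392 Mbps × 3660 s = 1772874.7 Mb = 221.609 GB.
AVC: 8.792 Mbps × 3660 s = 32178.7 Mb = 4.022 GB.
Ratio: 221.609 / 4.022 = 55.095.

55.09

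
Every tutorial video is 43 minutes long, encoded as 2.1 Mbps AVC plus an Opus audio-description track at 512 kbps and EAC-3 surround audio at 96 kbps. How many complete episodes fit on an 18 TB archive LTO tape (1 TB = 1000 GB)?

43 min = 2580 s
Audio total: 512 + 96 = 608 kbps = 0.608 Mbps.
Total bitrate: 2.708 Mbps.
Per item: 2.708 Mbps × 2580 s = 6,987 Mb = 873.3 MB.
Capacity: 18 TB = 144,000,000 Mb; 20610.77 items → 20610 complete.

20610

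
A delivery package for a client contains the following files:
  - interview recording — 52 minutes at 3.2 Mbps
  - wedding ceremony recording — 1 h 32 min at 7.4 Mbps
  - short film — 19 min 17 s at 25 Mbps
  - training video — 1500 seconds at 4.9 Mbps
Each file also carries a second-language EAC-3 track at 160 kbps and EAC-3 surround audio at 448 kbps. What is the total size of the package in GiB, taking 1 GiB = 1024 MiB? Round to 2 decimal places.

Audio total: 160 + 448 = 608 kbps = 0.608 Mbps.
interview recording: 3.808 Mbps × 3120 s = 11881.0 Mb
wedding ceremony recording: 8.008 Mbps × 5520 s = 44204.2 Mb
short film: 25.608 Mbps × 1157 s = 29628.5 Mb
training video: 5.508 Mbps × 1500 s = 8262.0 Mb
Total: 93975.6 Mb = 11746.9 MB.
= 10.94 GiB.

10.94 GiB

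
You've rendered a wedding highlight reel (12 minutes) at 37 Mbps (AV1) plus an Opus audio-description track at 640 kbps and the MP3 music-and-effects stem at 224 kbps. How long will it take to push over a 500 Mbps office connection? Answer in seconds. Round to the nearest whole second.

55 seconds

12 min = 720 s
Audio total: 640 + 224 = 864 kbps = 0.864 Mbps.
Total bitrate: 37.864 Mbps.
File: 37.864 Mbps × 720 s = 27262.1 Mb.
At 500 Mbps: 27262.1 / 500 = 54.5 s ≈ 54.5 seconds.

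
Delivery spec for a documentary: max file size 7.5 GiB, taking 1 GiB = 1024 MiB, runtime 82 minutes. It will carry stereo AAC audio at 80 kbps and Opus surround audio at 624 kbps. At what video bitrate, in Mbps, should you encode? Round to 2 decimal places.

12.39 Mbps

Budget: 7.5 GiB = 64424.5 Mb.
82 min = 4920 s
Total bitrate budget: 64424.5 Mb / 4920 s = 13.094 Mbps.
Audio total: 80 + 624 = 704 kbps = 0.704 Mbps.
Video: 13.094 − 0.704 = 12.390 Mbps.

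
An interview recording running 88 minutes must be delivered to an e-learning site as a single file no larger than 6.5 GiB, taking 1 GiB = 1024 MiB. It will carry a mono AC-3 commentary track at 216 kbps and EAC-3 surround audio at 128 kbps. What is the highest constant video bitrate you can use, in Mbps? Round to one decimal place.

10.2 Mbps

Budget: 6.5 GiB = 55834.6 Mb.
88 min = 5280 s
Total bitrate budget: 55834.6 Mb / 5280 s = 10.575 Mbps.
Audio total: 216 + 128 = 344 kbps = 0.344 Mbps.
Video: 10.575 − 0.344 = 10.231 Mbps.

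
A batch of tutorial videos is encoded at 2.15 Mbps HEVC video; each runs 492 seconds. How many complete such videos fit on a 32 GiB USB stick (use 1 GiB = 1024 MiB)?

259

Per item: 2.150 Mbps × 492 s = 1,058 Mb = 132.2 MB.
Capacity: 32 GiB = 274,878 Mb; 259.86 items → 259 complete.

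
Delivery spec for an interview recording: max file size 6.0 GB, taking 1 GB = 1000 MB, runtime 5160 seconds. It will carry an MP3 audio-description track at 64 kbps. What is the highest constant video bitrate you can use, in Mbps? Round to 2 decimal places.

9.24 Mbps

Budget: 6.0 GB = 48000.0 Mb.
Total bitrate budget: 48000.0 Mb / 5160 s = 9.302 Mbps.
Audio: 64 kbps = 0.064 Mbps.
Video: 9.302 − 0.064 = 9.238 Mbps.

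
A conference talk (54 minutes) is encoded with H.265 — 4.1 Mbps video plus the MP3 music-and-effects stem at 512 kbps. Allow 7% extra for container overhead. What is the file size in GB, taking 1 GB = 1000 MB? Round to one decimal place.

54 min = 3240 s
Audio: 512 kbps = 0.512 Mbps.
Total bitrate: 4.1 + 0.512 = 4.612 Mbps.
Stream data: 4.612 Mbps × 3240 s = 14942.9 Mb.
With 7% container overhead: ×1.07.
15,989 Mb ÷ 8 = 1,999 MB → 1.999 GB.

2.0 GB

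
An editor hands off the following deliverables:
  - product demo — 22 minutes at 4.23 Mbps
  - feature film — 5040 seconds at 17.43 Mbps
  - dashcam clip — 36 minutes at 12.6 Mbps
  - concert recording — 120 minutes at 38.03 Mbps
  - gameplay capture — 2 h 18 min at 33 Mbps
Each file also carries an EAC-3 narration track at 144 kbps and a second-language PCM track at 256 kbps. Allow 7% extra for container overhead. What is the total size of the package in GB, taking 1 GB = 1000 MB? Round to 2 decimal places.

Audio total: 144 + 256 = 400 kbps = 0.400 Mbps.
product demo: 4.630 Mbps × 1320 s × 1.07 = 6539.4 Mb
feature film: 17.830 Mbps × 5040 s × 1.07 = 96153.6 Mb
dashcam clip: 13.000 Mbps × 2160 s × 1.07 = 30045.6 Mb
concert recording: 38.430 Mbps × 7200 s × 1.07 = 296064.7 Mb
gameplay capture: 33.400 Mbps × 8280 s × 1.07 = 295910.6 Mb
Total: 724714.0 Mb = 90589.2 MB.
= 90.59 GB.

90.59 GB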